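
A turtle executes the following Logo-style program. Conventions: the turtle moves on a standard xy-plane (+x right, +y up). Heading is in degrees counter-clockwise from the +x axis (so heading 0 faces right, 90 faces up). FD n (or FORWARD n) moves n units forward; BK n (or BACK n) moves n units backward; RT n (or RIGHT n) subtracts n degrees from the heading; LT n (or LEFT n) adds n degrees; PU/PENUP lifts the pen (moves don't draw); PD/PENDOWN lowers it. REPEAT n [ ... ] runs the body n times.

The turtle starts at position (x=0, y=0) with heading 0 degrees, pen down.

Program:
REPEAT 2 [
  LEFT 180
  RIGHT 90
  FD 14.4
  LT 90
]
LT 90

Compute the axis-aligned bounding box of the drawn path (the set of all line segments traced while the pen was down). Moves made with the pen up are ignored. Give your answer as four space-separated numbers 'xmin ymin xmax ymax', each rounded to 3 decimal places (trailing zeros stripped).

Executing turtle program step by step:
Start: pos=(0,0), heading=0, pen down
REPEAT 2 [
  -- iteration 1/2 --
  LT 180: heading 0 -> 180
  RT 90: heading 180 -> 90
  FD 14.4: (0,0) -> (0,14.4) [heading=90, draw]
  LT 90: heading 90 -> 180
  -- iteration 2/2 --
  LT 180: heading 180 -> 0
  RT 90: heading 0 -> 270
  FD 14.4: (0,14.4) -> (0,0) [heading=270, draw]
  LT 90: heading 270 -> 0
]
LT 90: heading 0 -> 90
Final: pos=(0,0), heading=90, 2 segment(s) drawn

Segment endpoints: x in {0, 0, 0}, y in {0, 14.4}
xmin=0, ymin=0, xmax=0, ymax=14.4

Answer: 0 0 0 14.4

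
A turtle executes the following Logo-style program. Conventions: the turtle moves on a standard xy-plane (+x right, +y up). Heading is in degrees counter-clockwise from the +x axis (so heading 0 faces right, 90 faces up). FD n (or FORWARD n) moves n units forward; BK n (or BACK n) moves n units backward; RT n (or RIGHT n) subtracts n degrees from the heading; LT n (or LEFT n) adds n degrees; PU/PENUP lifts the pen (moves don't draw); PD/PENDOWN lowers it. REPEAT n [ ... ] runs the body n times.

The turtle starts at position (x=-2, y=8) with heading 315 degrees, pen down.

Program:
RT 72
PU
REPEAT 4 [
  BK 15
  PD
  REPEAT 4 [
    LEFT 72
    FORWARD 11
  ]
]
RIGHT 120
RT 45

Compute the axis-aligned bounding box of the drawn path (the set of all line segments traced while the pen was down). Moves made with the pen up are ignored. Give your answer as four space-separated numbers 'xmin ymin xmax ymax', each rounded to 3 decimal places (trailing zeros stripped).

Executing turtle program step by step:
Start: pos=(-2,8), heading=315, pen down
RT 72: heading 315 -> 243
PU: pen up
REPEAT 4 [
  -- iteration 1/4 --
  BK 15: (-2,8) -> (4.81,21.365) [heading=243, move]
  PD: pen down
  REPEAT 4 [
    -- iteration 1/4 --
    LT 72: heading 243 -> 315
    FD 11: (4.81,21.365) -> (12.588,13.587) [heading=315, draw]
    -- iteration 2/4 --
    LT 72: heading 315 -> 27
    FD 11: (12.588,13.587) -> (22.389,18.581) [heading=27, draw]
    -- iteration 3/4 --
    LT 72: heading 27 -> 99
    FD 11: (22.389,18.581) -> (20.668,29.445) [heading=99, draw]
    -- iteration 4/4 --
    LT 72: heading 99 -> 171
    FD 11: (20.668,29.445) -> (9.804,31.166) [heading=171, draw]
  ]
  -- iteration 2/4 --
  BK 15: (9.804,31.166) -> (24.619,28.82) [heading=171, draw]
  PD: pen down
  REPEAT 4 [
    -- iteration 1/4 --
    LT 72: heading 171 -> 243
    FD 11: (24.619,28.82) -> (19.625,19.019) [heading=243, draw]
    -- iteration 2/4 --
    LT 72: heading 243 -> 315
    FD 11: (19.625,19.019) -> (27.403,11.24) [heading=315, draw]
    -- iteration 3/4 --
    LT 72: heading 315 -> 27
    FD 11: (27.403,11.24) -> (37.204,16.234) [heading=27, draw]
    -- iteration 4/4 --
    LT 72: heading 27 -> 99
    FD 11: (37.204,16.234) -> (35.484,27.099) [heading=99, draw]
  ]
  -- iteration 3/4 --
  BK 15: (35.484,27.099) -> (37.83,12.284) [heading=99, draw]
  PD: pen down
  REPEAT 4 [
    -- iteration 1/4 --
    LT 72: heading 99 -> 171
    FD 11: (37.83,12.284) -> (26.966,14.004) [heading=171, draw]
    -- iteration 2/4 --
    LT 72: heading 171 -> 243
    FD 11: (26.966,14.004) -> (21.972,4.203) [heading=243, draw]
    -- iteration 3/4 --
    LT 72: heading 243 -> 315
    FD 11: (21.972,4.203) -> (29.75,-3.575) [heading=315, draw]
    -- iteration 4/4 --
    LT 72: heading 315 -> 27
    FD 11: (29.75,-3.575) -> (39.551,1.419) [heading=27, draw]
  ]
  -- iteration 4/4 --
  BK 15: (39.551,1.419) -> (26.186,-5.391) [heading=27, draw]
  PD: pen down
  REPEAT 4 [
    -- iteration 1/4 --
    LT 72: heading 27 -> 99
    FD 11: (26.186,-5.391) -> (24.465,5.474) [heading=99, draw]
    -- iteration 2/4 --
    LT 72: heading 99 -> 171
    FD 11: (24.465,5.474) -> (13.6,7.194) [heading=171, draw]
    -- iteration 3/4 --
    LT 72: heading 171 -> 243
    FD 11: (13.6,7.194) -> (8.607,-2.607) [heading=243, draw]
    -- iteration 4/4 --
    LT 72: heading 243 -> 315
    FD 11: (8.607,-2.607) -> (16.385,-10.385) [heading=315, draw]
  ]
]
RT 120: heading 315 -> 195
RT 45: heading 195 -> 150
Final: pos=(16.385,-10.385), heading=150, 19 segment(s) drawn

Segment endpoints: x in {4.81, 8.607, 9.804, 12.588, 13.6, 16.385, 19.625, 20.668, 21.972, 22.389, 24.465, 24.619, 26.186, 26.966, 27.403, 29.75, 35.484, 37.204, 37.83, 39.551}, y in {-10.385, -5.391, -3.575, -2.607, 1.419, 4.203, 5.474, 7.194, 11.24, 12.284, 13.587, 14.004, 16.234, 18.581, 19.019, 21.365, 27.099, 28.82, 29.445, 31.166}
xmin=4.81, ymin=-10.385, xmax=39.551, ymax=31.166

Answer: 4.81 -10.385 39.551 31.166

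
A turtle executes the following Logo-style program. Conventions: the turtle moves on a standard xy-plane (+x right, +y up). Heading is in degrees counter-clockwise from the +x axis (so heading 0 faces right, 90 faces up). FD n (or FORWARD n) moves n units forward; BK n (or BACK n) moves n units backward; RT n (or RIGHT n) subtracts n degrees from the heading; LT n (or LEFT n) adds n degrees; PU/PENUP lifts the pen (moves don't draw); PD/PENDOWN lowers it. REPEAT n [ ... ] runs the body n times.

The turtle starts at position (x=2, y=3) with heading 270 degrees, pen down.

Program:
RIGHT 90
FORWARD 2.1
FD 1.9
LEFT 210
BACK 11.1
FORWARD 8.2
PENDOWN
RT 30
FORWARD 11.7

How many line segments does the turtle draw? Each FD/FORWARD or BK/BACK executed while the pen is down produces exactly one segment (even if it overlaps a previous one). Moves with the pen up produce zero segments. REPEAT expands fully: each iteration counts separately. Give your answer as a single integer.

Executing turtle program step by step:
Start: pos=(2,3), heading=270, pen down
RT 90: heading 270 -> 180
FD 2.1: (2,3) -> (-0.1,3) [heading=180, draw]
FD 1.9: (-0.1,3) -> (-2,3) [heading=180, draw]
LT 210: heading 180 -> 30
BK 11.1: (-2,3) -> (-11.613,-2.55) [heading=30, draw]
FD 8.2: (-11.613,-2.55) -> (-4.511,1.55) [heading=30, draw]
PD: pen down
RT 30: heading 30 -> 0
FD 11.7: (-4.511,1.55) -> (7.189,1.55) [heading=0, draw]
Final: pos=(7.189,1.55), heading=0, 5 segment(s) drawn
Segments drawn: 5

Answer: 5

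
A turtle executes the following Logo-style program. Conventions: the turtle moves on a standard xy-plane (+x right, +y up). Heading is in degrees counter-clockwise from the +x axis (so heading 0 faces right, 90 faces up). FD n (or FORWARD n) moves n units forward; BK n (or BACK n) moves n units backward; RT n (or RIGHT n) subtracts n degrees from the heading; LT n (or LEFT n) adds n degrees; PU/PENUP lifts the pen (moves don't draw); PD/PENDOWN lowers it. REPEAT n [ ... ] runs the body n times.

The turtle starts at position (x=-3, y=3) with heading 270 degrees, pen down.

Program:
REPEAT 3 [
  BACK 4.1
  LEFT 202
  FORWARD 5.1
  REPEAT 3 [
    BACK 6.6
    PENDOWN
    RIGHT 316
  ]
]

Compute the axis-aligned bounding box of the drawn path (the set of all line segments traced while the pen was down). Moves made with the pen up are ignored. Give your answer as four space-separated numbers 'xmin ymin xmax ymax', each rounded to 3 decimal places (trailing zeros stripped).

Executing turtle program step by step:
Start: pos=(-3,3), heading=270, pen down
REPEAT 3 [
  -- iteration 1/3 --
  BK 4.1: (-3,3) -> (-3,7.1) [heading=270, draw]
  LT 202: heading 270 -> 112
  FD 5.1: (-3,7.1) -> (-4.91,11.829) [heading=112, draw]
  REPEAT 3 [
    -- iteration 1/3 --
    BK 6.6: (-4.91,11.829) -> (-2.438,5.709) [heading=112, draw]
    PD: pen down
    RT 316: heading 112 -> 156
    -- iteration 2/3 --
    BK 6.6: (-2.438,5.709) -> (3.591,3.025) [heading=156, draw]
    PD: pen down
    RT 316: heading 156 -> 200
    -- iteration 3/3 --
    BK 6.6: (3.591,3.025) -> (9.793,5.282) [heading=200, draw]
    PD: pen down
    RT 316: heading 200 -> 244
  ]
  -- iteration 2/3 --
  BK 4.1: (9.793,5.282) -> (11.591,8.967) [heading=244, draw]
  LT 202: heading 244 -> 86
  FD 5.1: (11.591,8.967) -> (11.946,14.055) [heading=86, draw]
  REPEAT 3 [
    -- iteration 1/3 --
    BK 6.6: (11.946,14.055) -> (11.486,7.471) [heading=86, draw]
    PD: pen down
    RT 316: heading 86 -> 130
    -- iteration 2/3 --
    BK 6.6: (11.486,7.471) -> (15.728,2.415) [heading=130, draw]
    PD: pen down
    RT 316: heading 130 -> 174
    -- iteration 3/3 --
    BK 6.6: (15.728,2.415) -> (22.292,1.725) [heading=174, draw]
    PD: pen down
    RT 316: heading 174 -> 218
  ]
  -- iteration 3/3 --
  BK 4.1: (22.292,1.725) -> (25.523,4.249) [heading=218, draw]
  LT 202: heading 218 -> 60
  FD 5.1: (25.523,4.249) -> (28.073,8.666) [heading=60, draw]
  REPEAT 3 [
    -- iteration 1/3 --
    BK 6.6: (28.073,8.666) -> (24.773,2.95) [heading=60, draw]
    PD: pen down
    RT 316: heading 60 -> 104
    -- iteration 2/3 --
    BK 6.6: (24.773,2.95) -> (26.37,-3.454) [heading=104, draw]
    PD: pen down
    RT 316: heading 104 -> 148
    -- iteration 3/3 --
    BK 6.6: (26.37,-3.454) -> (31.967,-6.951) [heading=148, draw]
    PD: pen down
    RT 316: heading 148 -> 192
  ]
]
Final: pos=(31.967,-6.951), heading=192, 15 segment(s) drawn

Segment endpoints: x in {-4.91, -3, -3, -2.438, 3.591, 9.793, 11.486, 11.591, 11.946, 15.728, 22.292, 24.773, 25.523, 26.37, 28.073, 31.967}, y in {-6.951, -3.454, 1.725, 2.415, 2.95, 3, 3.025, 4.249, 5.282, 5.709, 7.1, 7.471, 8.666, 8.967, 11.829, 14.055}
xmin=-4.91, ymin=-6.951, xmax=31.967, ymax=14.055

Answer: -4.91 -6.951 31.967 14.055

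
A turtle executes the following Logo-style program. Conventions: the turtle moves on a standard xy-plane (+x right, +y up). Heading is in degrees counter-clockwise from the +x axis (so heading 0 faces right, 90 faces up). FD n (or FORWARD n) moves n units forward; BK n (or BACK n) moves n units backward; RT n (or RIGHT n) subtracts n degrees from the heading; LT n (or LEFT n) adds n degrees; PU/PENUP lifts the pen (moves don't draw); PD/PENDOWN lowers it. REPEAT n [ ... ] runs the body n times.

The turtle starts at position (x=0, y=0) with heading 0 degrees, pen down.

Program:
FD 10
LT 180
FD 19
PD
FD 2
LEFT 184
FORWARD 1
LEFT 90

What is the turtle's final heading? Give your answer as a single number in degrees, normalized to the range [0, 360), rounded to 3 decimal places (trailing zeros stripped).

Answer: 94

Derivation:
Executing turtle program step by step:
Start: pos=(0,0), heading=0, pen down
FD 10: (0,0) -> (10,0) [heading=0, draw]
LT 180: heading 0 -> 180
FD 19: (10,0) -> (-9,0) [heading=180, draw]
PD: pen down
FD 2: (-9,0) -> (-11,0) [heading=180, draw]
LT 184: heading 180 -> 4
FD 1: (-11,0) -> (-10.002,0.07) [heading=4, draw]
LT 90: heading 4 -> 94
Final: pos=(-10.002,0.07), heading=94, 4 segment(s) drawn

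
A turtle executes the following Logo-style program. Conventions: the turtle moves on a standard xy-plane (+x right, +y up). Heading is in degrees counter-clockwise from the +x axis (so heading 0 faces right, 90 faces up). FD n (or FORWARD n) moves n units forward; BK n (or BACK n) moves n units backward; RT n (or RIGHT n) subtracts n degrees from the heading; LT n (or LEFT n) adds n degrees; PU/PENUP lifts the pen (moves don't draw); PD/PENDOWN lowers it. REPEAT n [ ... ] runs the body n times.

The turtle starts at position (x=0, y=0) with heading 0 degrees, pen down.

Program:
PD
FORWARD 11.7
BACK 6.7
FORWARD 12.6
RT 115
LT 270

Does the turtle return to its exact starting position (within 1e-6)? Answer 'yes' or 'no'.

Executing turtle program step by step:
Start: pos=(0,0), heading=0, pen down
PD: pen down
FD 11.7: (0,0) -> (11.7,0) [heading=0, draw]
BK 6.7: (11.7,0) -> (5,0) [heading=0, draw]
FD 12.6: (5,0) -> (17.6,0) [heading=0, draw]
RT 115: heading 0 -> 245
LT 270: heading 245 -> 155
Final: pos=(17.6,0), heading=155, 3 segment(s) drawn

Start position: (0, 0)
Final position: (17.6, 0)
Distance = 17.6; >= 1e-6 -> NOT closed

Answer: no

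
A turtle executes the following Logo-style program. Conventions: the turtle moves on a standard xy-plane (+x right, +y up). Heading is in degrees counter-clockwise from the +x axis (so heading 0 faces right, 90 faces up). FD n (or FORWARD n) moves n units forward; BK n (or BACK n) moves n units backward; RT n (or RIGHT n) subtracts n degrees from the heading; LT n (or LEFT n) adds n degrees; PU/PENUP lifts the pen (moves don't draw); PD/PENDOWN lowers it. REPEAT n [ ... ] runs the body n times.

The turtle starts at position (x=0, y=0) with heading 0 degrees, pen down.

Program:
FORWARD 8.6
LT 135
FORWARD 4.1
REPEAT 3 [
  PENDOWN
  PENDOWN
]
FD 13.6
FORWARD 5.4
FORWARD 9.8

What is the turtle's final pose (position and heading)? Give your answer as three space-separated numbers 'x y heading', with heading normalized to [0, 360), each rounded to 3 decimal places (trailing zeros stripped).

Executing turtle program step by step:
Start: pos=(0,0), heading=0, pen down
FD 8.6: (0,0) -> (8.6,0) [heading=0, draw]
LT 135: heading 0 -> 135
FD 4.1: (8.6,0) -> (5.701,2.899) [heading=135, draw]
REPEAT 3 [
  -- iteration 1/3 --
  PD: pen down
  PD: pen down
  -- iteration 2/3 --
  PD: pen down
  PD: pen down
  -- iteration 3/3 --
  PD: pen down
  PD: pen down
]
FD 13.6: (5.701,2.899) -> (-3.916,12.516) [heading=135, draw]
FD 5.4: (-3.916,12.516) -> (-7.734,16.334) [heading=135, draw]
FD 9.8: (-7.734,16.334) -> (-14.664,23.264) [heading=135, draw]
Final: pos=(-14.664,23.264), heading=135, 5 segment(s) drawn

Answer: -14.664 23.264 135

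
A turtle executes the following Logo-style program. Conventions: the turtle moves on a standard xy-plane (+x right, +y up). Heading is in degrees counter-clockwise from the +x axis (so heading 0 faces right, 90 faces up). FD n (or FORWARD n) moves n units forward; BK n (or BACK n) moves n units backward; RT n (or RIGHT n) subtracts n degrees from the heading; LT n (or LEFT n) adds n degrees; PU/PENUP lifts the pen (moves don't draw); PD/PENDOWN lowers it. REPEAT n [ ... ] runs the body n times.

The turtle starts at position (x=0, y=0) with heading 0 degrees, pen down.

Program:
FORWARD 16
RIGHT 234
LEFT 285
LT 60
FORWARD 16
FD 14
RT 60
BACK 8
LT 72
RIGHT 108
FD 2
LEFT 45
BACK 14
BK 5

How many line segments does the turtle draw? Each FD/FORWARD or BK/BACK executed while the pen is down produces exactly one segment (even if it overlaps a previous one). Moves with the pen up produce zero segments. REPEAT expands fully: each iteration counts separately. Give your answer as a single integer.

Executing turtle program step by step:
Start: pos=(0,0), heading=0, pen down
FD 16: (0,0) -> (16,0) [heading=0, draw]
RT 234: heading 0 -> 126
LT 285: heading 126 -> 51
LT 60: heading 51 -> 111
FD 16: (16,0) -> (10.266,14.937) [heading=111, draw]
FD 14: (10.266,14.937) -> (5.249,28.007) [heading=111, draw]
RT 60: heading 111 -> 51
BK 8: (5.249,28.007) -> (0.214,21.79) [heading=51, draw]
LT 72: heading 51 -> 123
RT 108: heading 123 -> 15
FD 2: (0.214,21.79) -> (2.146,22.308) [heading=15, draw]
LT 45: heading 15 -> 60
BK 14: (2.146,22.308) -> (-4.854,10.184) [heading=60, draw]
BK 5: (-4.854,10.184) -> (-7.354,5.853) [heading=60, draw]
Final: pos=(-7.354,5.853), heading=60, 7 segment(s) drawn
Segments drawn: 7

Answer: 7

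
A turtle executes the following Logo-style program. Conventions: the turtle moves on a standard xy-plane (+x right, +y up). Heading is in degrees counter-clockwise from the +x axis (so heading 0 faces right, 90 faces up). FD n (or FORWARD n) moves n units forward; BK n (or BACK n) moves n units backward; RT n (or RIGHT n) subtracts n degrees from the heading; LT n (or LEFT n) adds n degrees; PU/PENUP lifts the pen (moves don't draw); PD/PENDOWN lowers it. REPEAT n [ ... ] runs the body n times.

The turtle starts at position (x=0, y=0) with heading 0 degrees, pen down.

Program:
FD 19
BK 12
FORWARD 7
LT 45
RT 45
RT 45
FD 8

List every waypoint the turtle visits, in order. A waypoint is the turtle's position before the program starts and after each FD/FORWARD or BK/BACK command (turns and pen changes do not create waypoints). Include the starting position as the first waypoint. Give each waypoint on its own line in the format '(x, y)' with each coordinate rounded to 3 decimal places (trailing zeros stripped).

Executing turtle program step by step:
Start: pos=(0,0), heading=0, pen down
FD 19: (0,0) -> (19,0) [heading=0, draw]
BK 12: (19,0) -> (7,0) [heading=0, draw]
FD 7: (7,0) -> (14,0) [heading=0, draw]
LT 45: heading 0 -> 45
RT 45: heading 45 -> 0
RT 45: heading 0 -> 315
FD 8: (14,0) -> (19.657,-5.657) [heading=315, draw]
Final: pos=(19.657,-5.657), heading=315, 4 segment(s) drawn
Waypoints (5 total):
(0, 0)
(19, 0)
(7, 0)
(14, 0)
(19.657, -5.657)

Answer: (0, 0)
(19, 0)
(7, 0)
(14, 0)
(19.657, -5.657)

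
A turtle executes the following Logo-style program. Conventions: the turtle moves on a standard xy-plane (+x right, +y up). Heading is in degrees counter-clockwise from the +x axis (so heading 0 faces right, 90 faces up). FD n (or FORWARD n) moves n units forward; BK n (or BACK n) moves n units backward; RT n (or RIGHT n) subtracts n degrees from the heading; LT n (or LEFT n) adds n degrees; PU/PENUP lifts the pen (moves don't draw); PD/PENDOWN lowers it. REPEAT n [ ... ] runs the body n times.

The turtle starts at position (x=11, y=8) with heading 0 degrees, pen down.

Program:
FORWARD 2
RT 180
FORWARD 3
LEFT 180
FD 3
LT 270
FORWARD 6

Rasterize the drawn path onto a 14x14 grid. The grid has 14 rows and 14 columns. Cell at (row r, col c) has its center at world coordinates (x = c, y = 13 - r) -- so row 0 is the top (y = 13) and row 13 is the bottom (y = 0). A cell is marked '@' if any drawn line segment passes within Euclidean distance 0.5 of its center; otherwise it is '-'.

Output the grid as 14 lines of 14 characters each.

Answer: --------------
--------------
--------------
--------------
--------------
----------@@@@
-------------@
-------------@
-------------@
-------------@
-------------@
-------------@
--------------
--------------

Derivation:
Segment 0: (11,8) -> (13,8)
Segment 1: (13,8) -> (10,8)
Segment 2: (10,8) -> (13,8)
Segment 3: (13,8) -> (13,2)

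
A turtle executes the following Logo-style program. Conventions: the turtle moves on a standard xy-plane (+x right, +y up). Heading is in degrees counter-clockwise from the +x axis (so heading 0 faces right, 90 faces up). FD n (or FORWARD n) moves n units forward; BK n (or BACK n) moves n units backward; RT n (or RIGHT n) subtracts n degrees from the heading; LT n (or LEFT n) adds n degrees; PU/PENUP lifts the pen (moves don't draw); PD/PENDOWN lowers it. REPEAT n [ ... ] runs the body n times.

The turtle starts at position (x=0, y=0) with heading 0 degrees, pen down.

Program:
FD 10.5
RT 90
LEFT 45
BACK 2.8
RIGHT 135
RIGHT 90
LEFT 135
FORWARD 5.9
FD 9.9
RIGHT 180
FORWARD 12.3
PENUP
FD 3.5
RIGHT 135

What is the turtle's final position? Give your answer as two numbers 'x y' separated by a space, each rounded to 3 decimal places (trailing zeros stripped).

Answer: 8.52 1.98

Derivation:
Executing turtle program step by step:
Start: pos=(0,0), heading=0, pen down
FD 10.5: (0,0) -> (10.5,0) [heading=0, draw]
RT 90: heading 0 -> 270
LT 45: heading 270 -> 315
BK 2.8: (10.5,0) -> (8.52,1.98) [heading=315, draw]
RT 135: heading 315 -> 180
RT 90: heading 180 -> 90
LT 135: heading 90 -> 225
FD 5.9: (8.52,1.98) -> (4.348,-2.192) [heading=225, draw]
FD 9.9: (4.348,-2.192) -> (-2.652,-9.192) [heading=225, draw]
RT 180: heading 225 -> 45
FD 12.3: (-2.652,-9.192) -> (6.045,-0.495) [heading=45, draw]
PU: pen up
FD 3.5: (6.045,-0.495) -> (8.52,1.98) [heading=45, move]
RT 135: heading 45 -> 270
Final: pos=(8.52,1.98), heading=270, 5 segment(s) drawn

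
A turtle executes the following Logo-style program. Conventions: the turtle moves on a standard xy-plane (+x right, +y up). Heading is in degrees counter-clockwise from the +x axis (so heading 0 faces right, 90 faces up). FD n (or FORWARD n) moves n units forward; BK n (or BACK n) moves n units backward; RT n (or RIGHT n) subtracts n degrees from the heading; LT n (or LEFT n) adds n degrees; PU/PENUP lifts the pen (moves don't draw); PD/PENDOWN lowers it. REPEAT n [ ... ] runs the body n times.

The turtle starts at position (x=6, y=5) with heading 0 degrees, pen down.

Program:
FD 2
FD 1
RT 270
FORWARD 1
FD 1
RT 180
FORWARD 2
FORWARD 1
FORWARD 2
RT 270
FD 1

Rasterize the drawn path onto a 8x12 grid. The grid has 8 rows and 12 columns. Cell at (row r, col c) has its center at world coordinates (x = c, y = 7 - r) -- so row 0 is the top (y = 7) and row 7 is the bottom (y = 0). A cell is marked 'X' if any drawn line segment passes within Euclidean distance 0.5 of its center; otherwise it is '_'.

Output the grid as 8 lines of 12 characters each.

Segment 0: (6,5) -> (8,5)
Segment 1: (8,5) -> (9,5)
Segment 2: (9,5) -> (9,6)
Segment 3: (9,6) -> (9,7)
Segment 4: (9,7) -> (9,5)
Segment 5: (9,5) -> (9,4)
Segment 6: (9,4) -> (9,2)
Segment 7: (9,2) -> (10,2)

Answer: _________X__
_________X__
______XXXX__
_________X__
_________X__
_________XX_
____________
____________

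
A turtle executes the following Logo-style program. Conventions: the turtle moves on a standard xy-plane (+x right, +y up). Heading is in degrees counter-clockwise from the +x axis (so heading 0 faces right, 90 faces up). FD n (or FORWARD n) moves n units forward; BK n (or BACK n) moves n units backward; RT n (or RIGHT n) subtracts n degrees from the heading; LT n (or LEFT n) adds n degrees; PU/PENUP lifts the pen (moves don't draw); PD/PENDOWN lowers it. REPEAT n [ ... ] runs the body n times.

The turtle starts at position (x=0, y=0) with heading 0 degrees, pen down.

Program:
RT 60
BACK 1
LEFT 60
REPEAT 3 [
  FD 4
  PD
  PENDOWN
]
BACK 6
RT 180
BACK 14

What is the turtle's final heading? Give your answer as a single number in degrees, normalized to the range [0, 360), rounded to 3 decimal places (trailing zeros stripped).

Answer: 180

Derivation:
Executing turtle program step by step:
Start: pos=(0,0), heading=0, pen down
RT 60: heading 0 -> 300
BK 1: (0,0) -> (-0.5,0.866) [heading=300, draw]
LT 60: heading 300 -> 0
REPEAT 3 [
  -- iteration 1/3 --
  FD 4: (-0.5,0.866) -> (3.5,0.866) [heading=0, draw]
  PD: pen down
  PD: pen down
  -- iteration 2/3 --
  FD 4: (3.5,0.866) -> (7.5,0.866) [heading=0, draw]
  PD: pen down
  PD: pen down
  -- iteration 3/3 --
  FD 4: (7.5,0.866) -> (11.5,0.866) [heading=0, draw]
  PD: pen down
  PD: pen down
]
BK 6: (11.5,0.866) -> (5.5,0.866) [heading=0, draw]
RT 180: heading 0 -> 180
BK 14: (5.5,0.866) -> (19.5,0.866) [heading=180, draw]
Final: pos=(19.5,0.866), heading=180, 6 segment(s) drawn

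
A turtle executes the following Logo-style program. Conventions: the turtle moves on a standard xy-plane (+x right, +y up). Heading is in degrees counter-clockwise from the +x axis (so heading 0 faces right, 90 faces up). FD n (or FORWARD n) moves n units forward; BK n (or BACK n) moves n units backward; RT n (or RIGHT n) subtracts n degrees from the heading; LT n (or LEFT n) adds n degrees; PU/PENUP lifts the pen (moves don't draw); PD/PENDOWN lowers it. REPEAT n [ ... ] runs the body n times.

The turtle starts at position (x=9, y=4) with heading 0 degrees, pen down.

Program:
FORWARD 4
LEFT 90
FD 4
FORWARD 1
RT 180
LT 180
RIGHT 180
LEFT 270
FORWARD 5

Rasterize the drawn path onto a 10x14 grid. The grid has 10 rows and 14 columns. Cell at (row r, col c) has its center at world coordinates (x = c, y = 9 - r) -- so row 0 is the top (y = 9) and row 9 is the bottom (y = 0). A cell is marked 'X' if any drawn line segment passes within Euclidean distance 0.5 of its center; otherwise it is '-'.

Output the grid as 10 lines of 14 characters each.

Segment 0: (9,4) -> (13,4)
Segment 1: (13,4) -> (13,8)
Segment 2: (13,8) -> (13,9)
Segment 3: (13,9) -> (8,9)

Answer: --------XXXXXX
-------------X
-------------X
-------------X
-------------X
---------XXXXX
--------------
--------------
--------------
--------------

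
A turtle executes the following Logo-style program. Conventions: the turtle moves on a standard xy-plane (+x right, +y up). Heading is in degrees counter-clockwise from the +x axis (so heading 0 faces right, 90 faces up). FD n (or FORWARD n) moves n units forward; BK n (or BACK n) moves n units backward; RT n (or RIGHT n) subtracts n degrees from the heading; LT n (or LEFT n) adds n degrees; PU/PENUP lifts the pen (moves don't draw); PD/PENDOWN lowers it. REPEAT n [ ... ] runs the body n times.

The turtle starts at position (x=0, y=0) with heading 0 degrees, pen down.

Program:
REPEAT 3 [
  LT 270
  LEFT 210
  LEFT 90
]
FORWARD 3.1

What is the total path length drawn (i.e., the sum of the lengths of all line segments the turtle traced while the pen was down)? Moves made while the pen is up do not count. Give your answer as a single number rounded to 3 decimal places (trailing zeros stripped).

Answer: 3.1

Derivation:
Executing turtle program step by step:
Start: pos=(0,0), heading=0, pen down
REPEAT 3 [
  -- iteration 1/3 --
  LT 270: heading 0 -> 270
  LT 210: heading 270 -> 120
  LT 90: heading 120 -> 210
  -- iteration 2/3 --
  LT 270: heading 210 -> 120
  LT 210: heading 120 -> 330
  LT 90: heading 330 -> 60
  -- iteration 3/3 --
  LT 270: heading 60 -> 330
  LT 210: heading 330 -> 180
  LT 90: heading 180 -> 270
]
FD 3.1: (0,0) -> (0,-3.1) [heading=270, draw]
Final: pos=(0,-3.1), heading=270, 1 segment(s) drawn

Segment lengths:
  seg 1: (0,0) -> (0,-3.1), length = 3.1
Total = 3.1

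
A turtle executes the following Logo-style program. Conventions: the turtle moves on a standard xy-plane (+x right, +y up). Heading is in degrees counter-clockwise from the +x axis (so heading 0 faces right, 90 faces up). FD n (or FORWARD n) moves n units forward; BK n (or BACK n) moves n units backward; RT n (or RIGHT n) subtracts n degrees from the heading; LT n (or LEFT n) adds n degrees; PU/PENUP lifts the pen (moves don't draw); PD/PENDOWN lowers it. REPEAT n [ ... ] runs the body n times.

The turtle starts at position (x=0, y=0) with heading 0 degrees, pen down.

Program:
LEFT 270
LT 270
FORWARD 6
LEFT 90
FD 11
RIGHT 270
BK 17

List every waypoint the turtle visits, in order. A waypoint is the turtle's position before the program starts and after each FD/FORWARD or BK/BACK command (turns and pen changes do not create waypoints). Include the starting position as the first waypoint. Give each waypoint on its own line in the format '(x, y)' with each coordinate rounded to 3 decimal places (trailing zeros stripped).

Answer: (0, 0)
(-6, 0)
(-6, -11)
(-23, -11)

Derivation:
Executing turtle program step by step:
Start: pos=(0,0), heading=0, pen down
LT 270: heading 0 -> 270
LT 270: heading 270 -> 180
FD 6: (0,0) -> (-6,0) [heading=180, draw]
LT 90: heading 180 -> 270
FD 11: (-6,0) -> (-6,-11) [heading=270, draw]
RT 270: heading 270 -> 0
BK 17: (-6,-11) -> (-23,-11) [heading=0, draw]
Final: pos=(-23,-11), heading=0, 3 segment(s) drawn
Waypoints (4 total):
(0, 0)
(-6, 0)
(-6, -11)
(-23, -11)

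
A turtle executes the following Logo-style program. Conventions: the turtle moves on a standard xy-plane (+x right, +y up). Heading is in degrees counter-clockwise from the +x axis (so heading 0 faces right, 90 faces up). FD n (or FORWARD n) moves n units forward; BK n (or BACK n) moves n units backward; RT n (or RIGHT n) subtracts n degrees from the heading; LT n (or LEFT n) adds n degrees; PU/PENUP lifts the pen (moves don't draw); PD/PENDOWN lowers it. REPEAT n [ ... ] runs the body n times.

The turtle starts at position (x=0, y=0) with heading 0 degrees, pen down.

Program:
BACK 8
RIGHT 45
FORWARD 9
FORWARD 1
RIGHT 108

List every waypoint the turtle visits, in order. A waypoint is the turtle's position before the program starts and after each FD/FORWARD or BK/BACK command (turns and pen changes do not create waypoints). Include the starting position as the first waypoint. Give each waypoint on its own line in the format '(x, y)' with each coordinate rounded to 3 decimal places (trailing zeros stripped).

Executing turtle program step by step:
Start: pos=(0,0), heading=0, pen down
BK 8: (0,0) -> (-8,0) [heading=0, draw]
RT 45: heading 0 -> 315
FD 9: (-8,0) -> (-1.636,-6.364) [heading=315, draw]
FD 1: (-1.636,-6.364) -> (-0.929,-7.071) [heading=315, draw]
RT 108: heading 315 -> 207
Final: pos=(-0.929,-7.071), heading=207, 3 segment(s) drawn
Waypoints (4 total):
(0, 0)
(-8, 0)
(-1.636, -6.364)
(-0.929, -7.071)

Answer: (0, 0)
(-8, 0)
(-1.636, -6.364)
(-0.929, -7.071)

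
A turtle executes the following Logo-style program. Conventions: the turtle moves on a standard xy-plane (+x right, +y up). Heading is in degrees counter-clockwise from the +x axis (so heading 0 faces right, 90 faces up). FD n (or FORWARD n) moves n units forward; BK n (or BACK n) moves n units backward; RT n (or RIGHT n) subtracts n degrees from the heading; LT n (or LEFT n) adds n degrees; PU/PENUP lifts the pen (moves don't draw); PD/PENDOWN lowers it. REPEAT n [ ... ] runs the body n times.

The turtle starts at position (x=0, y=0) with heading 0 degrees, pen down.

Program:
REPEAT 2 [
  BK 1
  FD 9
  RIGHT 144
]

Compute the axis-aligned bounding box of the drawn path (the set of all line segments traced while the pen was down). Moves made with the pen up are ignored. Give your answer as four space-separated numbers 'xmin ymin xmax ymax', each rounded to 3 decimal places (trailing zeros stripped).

Executing turtle program step by step:
Start: pos=(0,0), heading=0, pen down
REPEAT 2 [
  -- iteration 1/2 --
  BK 1: (0,0) -> (-1,0) [heading=0, draw]
  FD 9: (-1,0) -> (8,0) [heading=0, draw]
  RT 144: heading 0 -> 216
  -- iteration 2/2 --
  BK 1: (8,0) -> (8.809,0.588) [heading=216, draw]
  FD 9: (8.809,0.588) -> (1.528,-4.702) [heading=216, draw]
  RT 144: heading 216 -> 72
]
Final: pos=(1.528,-4.702), heading=72, 4 segment(s) drawn

Segment endpoints: x in {-1, 0, 1.528, 8, 8.809}, y in {-4.702, 0, 0.588}
xmin=-1, ymin=-4.702, xmax=8.809, ymax=0.588

Answer: -1 -4.702 8.809 0.588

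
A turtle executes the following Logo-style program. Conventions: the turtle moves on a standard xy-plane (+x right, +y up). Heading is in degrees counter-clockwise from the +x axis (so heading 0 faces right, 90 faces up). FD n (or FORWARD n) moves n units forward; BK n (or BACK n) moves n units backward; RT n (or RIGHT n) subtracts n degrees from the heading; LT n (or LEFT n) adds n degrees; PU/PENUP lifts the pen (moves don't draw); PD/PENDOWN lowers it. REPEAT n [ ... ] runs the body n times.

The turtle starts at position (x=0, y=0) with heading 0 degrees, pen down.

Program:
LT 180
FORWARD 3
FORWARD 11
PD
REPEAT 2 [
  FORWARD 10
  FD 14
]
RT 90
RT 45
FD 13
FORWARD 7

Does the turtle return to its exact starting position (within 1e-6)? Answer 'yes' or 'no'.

Answer: no

Derivation:
Executing turtle program step by step:
Start: pos=(0,0), heading=0, pen down
LT 180: heading 0 -> 180
FD 3: (0,0) -> (-3,0) [heading=180, draw]
FD 11: (-3,0) -> (-14,0) [heading=180, draw]
PD: pen down
REPEAT 2 [
  -- iteration 1/2 --
  FD 10: (-14,0) -> (-24,0) [heading=180, draw]
  FD 14: (-24,0) -> (-38,0) [heading=180, draw]
  -- iteration 2/2 --
  FD 10: (-38,0) -> (-48,0) [heading=180, draw]
  FD 14: (-48,0) -> (-62,0) [heading=180, draw]
]
RT 90: heading 180 -> 90
RT 45: heading 90 -> 45
FD 13: (-62,0) -> (-52.808,9.192) [heading=45, draw]
FD 7: (-52.808,9.192) -> (-47.858,14.142) [heading=45, draw]
Final: pos=(-47.858,14.142), heading=45, 8 segment(s) drawn

Start position: (0, 0)
Final position: (-47.858, 14.142)
Distance = 49.904; >= 1e-6 -> NOT closed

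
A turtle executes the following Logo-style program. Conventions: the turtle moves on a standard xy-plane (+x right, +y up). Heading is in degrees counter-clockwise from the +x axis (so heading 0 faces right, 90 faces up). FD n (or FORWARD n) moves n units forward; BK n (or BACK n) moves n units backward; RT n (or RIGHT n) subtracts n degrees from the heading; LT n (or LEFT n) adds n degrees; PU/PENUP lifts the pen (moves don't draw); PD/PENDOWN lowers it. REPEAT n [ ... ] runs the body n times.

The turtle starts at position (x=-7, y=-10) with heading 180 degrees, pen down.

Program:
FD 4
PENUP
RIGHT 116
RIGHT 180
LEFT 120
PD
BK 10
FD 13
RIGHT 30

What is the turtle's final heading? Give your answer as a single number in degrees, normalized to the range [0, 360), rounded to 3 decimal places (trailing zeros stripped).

Executing turtle program step by step:
Start: pos=(-7,-10), heading=180, pen down
FD 4: (-7,-10) -> (-11,-10) [heading=180, draw]
PU: pen up
RT 116: heading 180 -> 64
RT 180: heading 64 -> 244
LT 120: heading 244 -> 4
PD: pen down
BK 10: (-11,-10) -> (-20.976,-10.698) [heading=4, draw]
FD 13: (-20.976,-10.698) -> (-8.007,-9.791) [heading=4, draw]
RT 30: heading 4 -> 334
Final: pos=(-8.007,-9.791), heading=334, 3 segment(s) drawn

Answer: 334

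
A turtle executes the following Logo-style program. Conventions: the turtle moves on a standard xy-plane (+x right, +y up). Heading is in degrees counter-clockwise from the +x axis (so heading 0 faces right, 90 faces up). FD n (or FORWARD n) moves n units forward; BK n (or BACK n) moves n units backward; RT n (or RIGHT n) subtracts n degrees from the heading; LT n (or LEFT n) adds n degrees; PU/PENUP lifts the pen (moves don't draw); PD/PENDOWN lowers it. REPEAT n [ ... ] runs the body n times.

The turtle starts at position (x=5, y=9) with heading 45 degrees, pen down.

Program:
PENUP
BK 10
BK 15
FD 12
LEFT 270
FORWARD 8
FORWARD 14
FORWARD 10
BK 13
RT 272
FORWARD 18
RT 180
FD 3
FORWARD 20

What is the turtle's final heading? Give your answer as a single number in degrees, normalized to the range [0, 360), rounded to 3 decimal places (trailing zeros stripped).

Answer: 223

Derivation:
Executing turtle program step by step:
Start: pos=(5,9), heading=45, pen down
PU: pen up
BK 10: (5,9) -> (-2.071,1.929) [heading=45, move]
BK 15: (-2.071,1.929) -> (-12.678,-8.678) [heading=45, move]
FD 12: (-12.678,-8.678) -> (-4.192,-0.192) [heading=45, move]
LT 270: heading 45 -> 315
FD 8: (-4.192,-0.192) -> (1.464,-5.849) [heading=315, move]
FD 14: (1.464,-5.849) -> (11.364,-15.749) [heading=315, move]
FD 10: (11.364,-15.749) -> (18.435,-22.82) [heading=315, move]
BK 13: (18.435,-22.82) -> (9.243,-13.627) [heading=315, move]
RT 272: heading 315 -> 43
FD 18: (9.243,-13.627) -> (22.407,-1.351) [heading=43, move]
RT 180: heading 43 -> 223
FD 3: (22.407,-1.351) -> (20.213,-3.397) [heading=223, move]
FD 20: (20.213,-3.397) -> (5.586,-17.037) [heading=223, move]
Final: pos=(5.586,-17.037), heading=223, 0 segment(s) drawn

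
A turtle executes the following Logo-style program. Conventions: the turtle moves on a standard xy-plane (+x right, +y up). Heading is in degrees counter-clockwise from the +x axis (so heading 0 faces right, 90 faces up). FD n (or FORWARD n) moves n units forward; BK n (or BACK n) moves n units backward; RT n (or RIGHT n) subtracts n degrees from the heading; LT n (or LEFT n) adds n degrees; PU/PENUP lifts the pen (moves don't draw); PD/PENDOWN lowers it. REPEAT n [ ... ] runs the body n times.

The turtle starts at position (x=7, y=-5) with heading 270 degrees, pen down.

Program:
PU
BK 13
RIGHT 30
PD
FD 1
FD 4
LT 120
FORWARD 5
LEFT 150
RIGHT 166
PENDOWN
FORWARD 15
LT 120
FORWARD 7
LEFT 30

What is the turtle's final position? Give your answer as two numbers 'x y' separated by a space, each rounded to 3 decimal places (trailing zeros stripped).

Executing turtle program step by step:
Start: pos=(7,-5), heading=270, pen down
PU: pen up
BK 13: (7,-5) -> (7,8) [heading=270, move]
RT 30: heading 270 -> 240
PD: pen down
FD 1: (7,8) -> (6.5,7.134) [heading=240, draw]
FD 4: (6.5,7.134) -> (4.5,3.67) [heading=240, draw]
LT 120: heading 240 -> 0
FD 5: (4.5,3.67) -> (9.5,3.67) [heading=0, draw]
LT 150: heading 0 -> 150
RT 166: heading 150 -> 344
PD: pen down
FD 15: (9.5,3.67) -> (23.919,-0.465) [heading=344, draw]
LT 120: heading 344 -> 104
FD 7: (23.919,-0.465) -> (22.225,6.327) [heading=104, draw]
LT 30: heading 104 -> 134
Final: pos=(22.225,6.327), heading=134, 5 segment(s) drawn

Answer: 22.225 6.327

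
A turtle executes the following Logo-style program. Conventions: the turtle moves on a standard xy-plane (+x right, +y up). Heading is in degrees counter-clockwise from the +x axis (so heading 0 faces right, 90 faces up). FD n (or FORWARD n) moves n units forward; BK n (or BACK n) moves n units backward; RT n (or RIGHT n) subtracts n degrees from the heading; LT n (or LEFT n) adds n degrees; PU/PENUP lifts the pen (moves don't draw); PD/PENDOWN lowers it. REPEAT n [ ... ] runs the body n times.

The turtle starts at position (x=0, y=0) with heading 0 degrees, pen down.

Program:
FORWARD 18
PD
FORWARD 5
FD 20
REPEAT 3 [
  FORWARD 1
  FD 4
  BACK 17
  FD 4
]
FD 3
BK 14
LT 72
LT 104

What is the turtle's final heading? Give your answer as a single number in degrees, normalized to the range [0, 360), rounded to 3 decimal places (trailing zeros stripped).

Answer: 176

Derivation:
Executing turtle program step by step:
Start: pos=(0,0), heading=0, pen down
FD 18: (0,0) -> (18,0) [heading=0, draw]
PD: pen down
FD 5: (18,0) -> (23,0) [heading=0, draw]
FD 20: (23,0) -> (43,0) [heading=0, draw]
REPEAT 3 [
  -- iteration 1/3 --
  FD 1: (43,0) -> (44,0) [heading=0, draw]
  FD 4: (44,0) -> (48,0) [heading=0, draw]
  BK 17: (48,0) -> (31,0) [heading=0, draw]
  FD 4: (31,0) -> (35,0) [heading=0, draw]
  -- iteration 2/3 --
  FD 1: (35,0) -> (36,0) [heading=0, draw]
  FD 4: (36,0) -> (40,0) [heading=0, draw]
  BK 17: (40,0) -> (23,0) [heading=0, draw]
  FD 4: (23,0) -> (27,0) [heading=0, draw]
  -- iteration 3/3 --
  FD 1: (27,0) -> (28,0) [heading=0, draw]
  FD 4: (28,0) -> (32,0) [heading=0, draw]
  BK 17: (32,0) -> (15,0) [heading=0, draw]
  FD 4: (15,0) -> (19,0) [heading=0, draw]
]
FD 3: (19,0) -> (22,0) [heading=0, draw]
BK 14: (22,0) -> (8,0) [heading=0, draw]
LT 72: heading 0 -> 72
LT 104: heading 72 -> 176
Final: pos=(8,0), heading=176, 17 segment(s) drawn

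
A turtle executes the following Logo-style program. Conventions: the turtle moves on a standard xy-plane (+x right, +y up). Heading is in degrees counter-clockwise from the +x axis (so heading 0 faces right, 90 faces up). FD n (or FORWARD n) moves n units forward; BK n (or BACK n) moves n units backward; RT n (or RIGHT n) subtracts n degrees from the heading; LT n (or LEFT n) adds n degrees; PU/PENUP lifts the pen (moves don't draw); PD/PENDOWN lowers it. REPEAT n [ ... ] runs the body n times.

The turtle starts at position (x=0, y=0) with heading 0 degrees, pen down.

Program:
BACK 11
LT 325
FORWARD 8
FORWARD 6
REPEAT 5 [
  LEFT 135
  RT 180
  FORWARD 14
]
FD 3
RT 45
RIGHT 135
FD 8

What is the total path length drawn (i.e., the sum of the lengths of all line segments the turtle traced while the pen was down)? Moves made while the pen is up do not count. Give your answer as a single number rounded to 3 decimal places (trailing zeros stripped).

Executing turtle program step by step:
Start: pos=(0,0), heading=0, pen down
BK 11: (0,0) -> (-11,0) [heading=0, draw]
LT 325: heading 0 -> 325
FD 8: (-11,0) -> (-4.447,-4.589) [heading=325, draw]
FD 6: (-4.447,-4.589) -> (0.468,-8.03) [heading=325, draw]
REPEAT 5 [
  -- iteration 1/5 --
  LT 135: heading 325 -> 100
  RT 180: heading 100 -> 280
  FD 14: (0.468,-8.03) -> (2.899,-21.817) [heading=280, draw]
  -- iteration 2/5 --
  LT 135: heading 280 -> 55
  RT 180: heading 55 -> 235
  FD 14: (2.899,-21.817) -> (-5.131,-33.286) [heading=235, draw]
  -- iteration 3/5 --
  LT 135: heading 235 -> 10
  RT 180: heading 10 -> 190
  FD 14: (-5.131,-33.286) -> (-18.918,-35.717) [heading=190, draw]
  -- iteration 4/5 --
  LT 135: heading 190 -> 325
  RT 180: heading 325 -> 145
  FD 14: (-18.918,-35.717) -> (-30.386,-27.687) [heading=145, draw]
  -- iteration 5/5 --
  LT 135: heading 145 -> 280
  RT 180: heading 280 -> 100
  FD 14: (-30.386,-27.687) -> (-32.817,-13.899) [heading=100, draw]
]
FD 3: (-32.817,-13.899) -> (-33.338,-10.945) [heading=100, draw]
RT 45: heading 100 -> 55
RT 135: heading 55 -> 280
FD 8: (-33.338,-10.945) -> (-31.949,-18.823) [heading=280, draw]
Final: pos=(-31.949,-18.823), heading=280, 10 segment(s) drawn

Segment lengths:
  seg 1: (0,0) -> (-11,0), length = 11
  seg 2: (-11,0) -> (-4.447,-4.589), length = 8
  seg 3: (-4.447,-4.589) -> (0.468,-8.03), length = 6
  seg 4: (0.468,-8.03) -> (2.899,-21.817), length = 14
  seg 5: (2.899,-21.817) -> (-5.131,-33.286), length = 14
  seg 6: (-5.131,-33.286) -> (-18.918,-35.717), length = 14
  seg 7: (-18.918,-35.717) -> (-30.386,-27.687), length = 14
  seg 8: (-30.386,-27.687) -> (-32.817,-13.899), length = 14
  seg 9: (-32.817,-13.899) -> (-33.338,-10.945), length = 3
  seg 10: (-33.338,-10.945) -> (-31.949,-18.823), length = 8
Total = 106

Answer: 106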